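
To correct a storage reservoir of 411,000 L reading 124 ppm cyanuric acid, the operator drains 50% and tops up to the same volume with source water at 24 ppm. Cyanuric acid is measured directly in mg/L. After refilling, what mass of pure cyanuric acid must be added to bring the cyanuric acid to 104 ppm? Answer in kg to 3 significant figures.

12.3 kg

After draining 50% and refilling: 124 × 0.50 + 24 × 0.50 = 74 ppm.
Deficit to target: 104 − 74 = 30 mg/L.
Mass: 30 mg/L × 411,000 L = 12,330 g cyanuric acid.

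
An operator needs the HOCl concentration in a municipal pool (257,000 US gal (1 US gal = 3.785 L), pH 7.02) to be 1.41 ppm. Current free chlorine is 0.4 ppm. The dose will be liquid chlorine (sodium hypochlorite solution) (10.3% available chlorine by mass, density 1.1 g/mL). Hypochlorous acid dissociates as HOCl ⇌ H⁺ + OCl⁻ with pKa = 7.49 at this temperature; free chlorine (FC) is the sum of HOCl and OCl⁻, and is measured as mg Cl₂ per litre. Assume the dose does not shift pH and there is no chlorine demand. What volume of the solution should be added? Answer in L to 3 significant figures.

Volume: 257,000 US gal × 3.785 L/gal = 972,745 L.
[OCl⁻]/[HOCl] = 10^(pH − pKa) = 10^(7.02 − 7.49) = 0.3388; fraction as HOCl = 1/(1 + 0.3388) = 0.7469.
Free chlorine required for 1.41 ppm HOCl: 1.41 / 0.7469 = 1.888 ppm.
FC to add: 1.888 − 0.4 = 1.488 mg/L as Cl₂.
Cl₂ equivalent: 1.488 mg/L × 972,745 L = 1447 g.
Product at 10.3% available Cl: 1447 / 0.103 = 14,050 g.
Volume: 14,050 g ÷ 1.1 g/mL = 12,770 mL.

12.8 L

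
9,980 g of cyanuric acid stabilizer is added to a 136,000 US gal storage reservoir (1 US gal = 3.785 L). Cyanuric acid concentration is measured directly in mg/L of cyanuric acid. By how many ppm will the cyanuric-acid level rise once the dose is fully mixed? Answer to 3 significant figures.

19.4 ppm

Volume: 136,000 US gal × 3.785 L/gal = 514,760 L.
Rise: 9,980 g / 514,760 L × 1000 = 19.39 mg/L.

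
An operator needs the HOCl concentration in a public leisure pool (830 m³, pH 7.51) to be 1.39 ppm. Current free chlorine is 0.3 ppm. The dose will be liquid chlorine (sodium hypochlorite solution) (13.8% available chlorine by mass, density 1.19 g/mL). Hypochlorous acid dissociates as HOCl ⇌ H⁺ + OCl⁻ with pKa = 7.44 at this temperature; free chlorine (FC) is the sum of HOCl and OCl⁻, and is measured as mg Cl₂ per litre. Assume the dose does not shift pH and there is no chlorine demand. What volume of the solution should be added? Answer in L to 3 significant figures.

13.8 L

Volume: 830 m³ = 830,000 L.
[OCl⁻]/[HOCl] = 10^(pH − pKa) = 10^(7.51 − 7.44) = 1.175; fraction as HOCl = 1/(1 + 1.175) = 0.4598.
Free chlorine required for 1.39 ppm HOCl: 1.39 / 0.4598 = 3.023 ppm.
FC to add: 3.023 − 0.3 = 2.723 mg/L as Cl₂.
Cl₂ equivalent: 2.723 mg/L × 830,000 L = 2260 g.
Product at 13.8% available Cl: 2260 / 0.138 = 16,380 g.
Volume: 16,380 g ÷ 1.19 g/mL = 13,760 mL.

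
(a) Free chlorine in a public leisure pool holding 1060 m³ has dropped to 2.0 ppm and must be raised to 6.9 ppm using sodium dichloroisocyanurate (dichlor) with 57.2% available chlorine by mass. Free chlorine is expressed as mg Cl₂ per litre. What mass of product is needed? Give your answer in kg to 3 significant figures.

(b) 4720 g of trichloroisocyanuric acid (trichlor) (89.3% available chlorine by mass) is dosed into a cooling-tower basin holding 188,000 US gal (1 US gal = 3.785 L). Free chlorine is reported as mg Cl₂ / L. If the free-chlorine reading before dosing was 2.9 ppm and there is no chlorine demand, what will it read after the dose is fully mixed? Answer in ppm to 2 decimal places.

(a) Volume: 1060 m³ = 1,060,000 L.
(a) Chlorine deficit: 6.9 − 2.0 = 4.9 ppm = 4.9 mg/L as Cl₂.
(a) Cl₂ equivalent needed: 4.9 mg/L × 1,060,000 L = 5,194,000 mg = 5194 g.
(a) Product at 57.2% available chlorine: 5194 / 0.572 = 9080 g.

(b) Volume: 188,000 US gal × 3.785 L/gal = 711,580 L.
(b) Available chlorine delivered: 4720 g × 0.893 = 4215 g as Cl₂.
(b) Concentration rise: 4215 g / 711,580 L = 5.923 mg/L = 5.92 ppm.
(b) Final FC: 2.9 + 5.92 = 8.82 ppm.

(a) 9.08 kg; (b) 8.82 ppm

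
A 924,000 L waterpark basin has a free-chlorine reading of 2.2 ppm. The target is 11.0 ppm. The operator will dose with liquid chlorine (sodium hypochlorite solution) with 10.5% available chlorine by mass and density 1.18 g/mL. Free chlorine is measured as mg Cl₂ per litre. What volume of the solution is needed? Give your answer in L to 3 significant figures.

65.6 L

Chlorine deficit: 11.0 − 2.2 = 8.8 ppm = 8.8 mg/L as Cl₂.
Cl₂ equivalent needed: 8.8 mg/L × 924,000 L = 8,131,000 mg = 8131 g.
Product at 10.5% available chlorine: 8131 / 0.105 = 77,440 g.
Volume at density 1.18 g/mL: 77,440 g ÷ 1.18 g/mL = 65,630 mL.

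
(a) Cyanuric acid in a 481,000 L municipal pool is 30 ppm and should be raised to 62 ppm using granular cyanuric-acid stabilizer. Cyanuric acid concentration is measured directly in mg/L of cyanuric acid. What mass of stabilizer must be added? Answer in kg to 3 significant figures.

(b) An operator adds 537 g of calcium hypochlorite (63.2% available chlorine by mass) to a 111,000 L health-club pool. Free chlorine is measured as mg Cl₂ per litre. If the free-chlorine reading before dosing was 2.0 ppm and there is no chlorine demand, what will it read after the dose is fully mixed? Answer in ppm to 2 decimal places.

(a) 15.4 kg; (b) 5.06 ppm

(a) CYA to add: (62 − 30) = 32 mg/L × 481,000 L = 15,390 g cyanuric acid.

(b) Available chlorine delivered: 537 g × 0.632 = 339.4 g as Cl₂.
(b) Concentration rise: 339.4 g / 111,000 L = 3.058 mg/L = 3.06 ppm.
(b) Final FC: 2.0 + 3.06 = 5.06 ppm.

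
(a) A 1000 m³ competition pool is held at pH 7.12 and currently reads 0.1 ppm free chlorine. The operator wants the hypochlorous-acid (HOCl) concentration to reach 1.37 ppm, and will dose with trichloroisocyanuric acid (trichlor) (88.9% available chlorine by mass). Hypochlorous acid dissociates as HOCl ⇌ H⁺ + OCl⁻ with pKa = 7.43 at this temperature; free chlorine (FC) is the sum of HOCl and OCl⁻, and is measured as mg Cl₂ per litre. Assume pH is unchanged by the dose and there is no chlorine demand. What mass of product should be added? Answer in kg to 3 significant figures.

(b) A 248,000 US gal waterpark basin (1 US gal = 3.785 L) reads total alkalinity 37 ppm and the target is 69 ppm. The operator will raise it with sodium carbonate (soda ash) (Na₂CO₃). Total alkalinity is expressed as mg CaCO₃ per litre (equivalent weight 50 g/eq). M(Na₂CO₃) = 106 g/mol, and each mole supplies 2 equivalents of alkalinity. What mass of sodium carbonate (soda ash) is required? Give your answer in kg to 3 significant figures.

(a) Volume: 1000 m³ = 1,000,000 L.
(a) [OCl⁻]/[HOCl] = 10^(pH − pKa) = 10^(7.12 − 7.43) = 0.4898; fraction as HOCl = 1/(1 + 0.4898) = 0.6712.
(a) Free chlorine required for 1.37 ppm HOCl: 1.37 / 0.6712 = 2.041 ppm.
(a) FC to add: 2.041 − 0.1 = 1.941 mg/L as Cl₂.
(a) Cl₂ equivalent: 1.941 mg/L × 1,000,000 L = 1941 g.
(a) Product at 88.9% available Cl: 1941 / 0.889 = 2183 g.

(b) Volume: 248,000 US gal × 3.785 L/gal = 938,680 L.
(b) Alkalinity to add: (69 − 37) = 32 mg/L as CaCO₃ × 938,680 L = 30,040 g as CaCO₃.
(b) Equivalents: 30,040 g ÷ 50 g/eq = 600.8 eq.
(b) Each mole of Na₂CO₃ supplies 2 eq, so 600.8 / 2 = 300.4 mol.
(b) Mass: 300.4 mol × 106 g/mol = 31,840 g.

(a) 2.18 kg; (b) 31.8 kg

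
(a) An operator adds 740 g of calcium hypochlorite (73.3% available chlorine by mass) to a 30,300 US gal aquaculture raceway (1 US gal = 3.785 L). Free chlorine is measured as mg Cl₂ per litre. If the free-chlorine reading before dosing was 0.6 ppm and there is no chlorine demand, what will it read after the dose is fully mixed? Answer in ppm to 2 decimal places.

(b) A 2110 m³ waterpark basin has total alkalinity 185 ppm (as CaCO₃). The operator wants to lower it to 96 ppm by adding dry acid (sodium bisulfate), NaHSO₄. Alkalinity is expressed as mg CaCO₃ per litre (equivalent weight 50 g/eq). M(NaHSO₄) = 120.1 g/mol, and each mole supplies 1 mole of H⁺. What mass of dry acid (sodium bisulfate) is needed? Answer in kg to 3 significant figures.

(a) Volume: 30,300 US gal × 3.785 L/gal = 114,686 L.
(a) Available chlorine delivered: 740 g × 0.733 = 542.4 g as Cl₂.
(a) Concentration rise: 542.4 g / 114,686 L = 4.73 mg/L = 4.73 ppm.
(a) Final FC: 0.6 + 4.73 = 5.33 ppm.

(b) Volume: 2110 m³ = 2,110,000 L.
(b) Alkalinity to neutralize: (185 − 96) = 89 mg/L as CaCO₃ × 2,110,000 L = 187,800 g as CaCO₃.
(b) Equivalents of H⁺ required: 187,800 ÷ 50 g/eq = 3756 eq = 3756 mol NaHSO₄.
(b) Mass of NaHSO₄: 3756 × 120.1 = 451,100 g.

(a) 5.33 ppm; (b) 451 kg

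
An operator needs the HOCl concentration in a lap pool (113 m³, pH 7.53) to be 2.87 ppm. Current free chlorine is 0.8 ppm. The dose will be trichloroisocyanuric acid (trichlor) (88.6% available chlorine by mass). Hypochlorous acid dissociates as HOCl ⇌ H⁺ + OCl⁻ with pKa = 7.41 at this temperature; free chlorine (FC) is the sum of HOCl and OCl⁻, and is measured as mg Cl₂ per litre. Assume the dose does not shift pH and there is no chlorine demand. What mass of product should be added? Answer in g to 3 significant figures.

747 g

Volume: 113 m³ = 113,000 L.
[OCl⁻]/[HOCl] = 10^(pH − pKa) = 10^(7.53 − 7.41) = 1.318; fraction as HOCl = 1/(1 + 1.318) = 0.4314.
Free chlorine required for 2.87 ppm HOCl: 2.87 / 0.4314 = 6.653 ppm.
FC to add: 6.653 − 0.8 = 5.853 mg/L as Cl₂.
Cl₂ equivalent: 5.853 mg/L × 113,000 L = 661.4 g.
Product at 88.6% available Cl: 661.4 / 0.886 = 746.5 g.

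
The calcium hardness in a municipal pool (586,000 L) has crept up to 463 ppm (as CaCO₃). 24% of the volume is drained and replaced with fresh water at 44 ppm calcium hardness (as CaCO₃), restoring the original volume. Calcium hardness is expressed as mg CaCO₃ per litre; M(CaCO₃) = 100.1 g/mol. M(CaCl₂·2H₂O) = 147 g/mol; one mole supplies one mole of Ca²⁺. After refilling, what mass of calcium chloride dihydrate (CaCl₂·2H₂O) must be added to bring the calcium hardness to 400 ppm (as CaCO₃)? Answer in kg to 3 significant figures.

After draining 24% and refilling: 463 × 0.76 + 44 × 0.24 = 362.44 ppm.
Deficit to target: 400 − 362.44 = 37.56 mg/L.
As CaCO₃: 37.56 mg/L × 586,000 L = 22,010 g; ÷ 100.1 = 219.9 mol Ca²⁺.
Mass: 219.9 × 147 = 32,320 g.

32.3 kg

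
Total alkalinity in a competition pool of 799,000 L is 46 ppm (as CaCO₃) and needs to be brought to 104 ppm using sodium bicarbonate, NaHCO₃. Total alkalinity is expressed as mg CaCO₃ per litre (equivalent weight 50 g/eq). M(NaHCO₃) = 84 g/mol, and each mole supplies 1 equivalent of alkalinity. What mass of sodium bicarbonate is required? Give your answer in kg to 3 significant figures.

77.9 kg

Alkalinity to add: (104 − 46) = 58 mg/L as CaCO₃ × 799,000 L = 46,340 g as CaCO₃.
Equivalents: 46,340 g ÷ 50 g/eq = 926.8 eq.
NaHCO₃ supplies 1 eq per mole → 926.8 mol.
Mass: 926.8 mol × 84 g/mol = 77,850 g.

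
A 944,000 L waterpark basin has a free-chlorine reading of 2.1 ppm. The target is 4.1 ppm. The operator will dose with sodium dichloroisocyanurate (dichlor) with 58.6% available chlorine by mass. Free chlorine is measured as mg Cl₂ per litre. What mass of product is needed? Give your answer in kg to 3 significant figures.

3.22 kg

Chlorine deficit: 4.1 − 2.1 = 2 ppm = 2 mg/L as Cl₂.
Cl₂ equivalent needed: 2 mg/L × 944,000 L = 1,888,000 mg = 1888 g.
Product at 58.6% available chlorine: 1888 / 0.586 = 3222 g.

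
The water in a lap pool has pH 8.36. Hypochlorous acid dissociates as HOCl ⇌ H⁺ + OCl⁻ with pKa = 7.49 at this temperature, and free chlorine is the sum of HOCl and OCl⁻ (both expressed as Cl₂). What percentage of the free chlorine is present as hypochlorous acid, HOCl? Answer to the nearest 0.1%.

11.9%

[OCl⁻]/[HOCl] = 10^(pH − pKa) = 10^(8.36 − 7.49) = 10^0.87 = 7.413.
Fraction as HOCl = 1 / (1 + 7.413) = 0.1189.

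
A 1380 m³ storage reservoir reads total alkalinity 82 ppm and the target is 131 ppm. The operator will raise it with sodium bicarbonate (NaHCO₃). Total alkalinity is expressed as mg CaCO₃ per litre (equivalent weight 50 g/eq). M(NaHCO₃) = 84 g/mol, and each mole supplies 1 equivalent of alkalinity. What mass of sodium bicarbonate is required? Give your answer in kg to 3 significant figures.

Volume: 1380 m³ = 1,380,000 L.
Alkalinity to add: (131 − 82) = 49 mg/L as CaCO₃ × 1,380,000 L = 67,620 g as CaCO₃.
Equivalents: 67,620 g ÷ 50 g/eq = 1352 eq.
NaHCO₃ supplies 1 eq per mole → 1352 mol.
Mass: 1352 mol × 84 g/mol = 113,600 g.

114 kg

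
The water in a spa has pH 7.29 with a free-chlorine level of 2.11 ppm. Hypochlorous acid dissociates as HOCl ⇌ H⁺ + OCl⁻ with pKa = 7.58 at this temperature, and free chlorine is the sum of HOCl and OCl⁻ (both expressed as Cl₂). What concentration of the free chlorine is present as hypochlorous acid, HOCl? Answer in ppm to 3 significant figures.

[OCl⁻]/[HOCl] = 10^(pH − pKa) = 10^(7.29 − 7.58) = 10^-0.29 = 0.5129.
Fraction as HOCl = 1 / (1 + 0.5129) = 0.661.
HOCl = 0.661 × 2.11 ppm = 1.395 ppm.

1.39 ppm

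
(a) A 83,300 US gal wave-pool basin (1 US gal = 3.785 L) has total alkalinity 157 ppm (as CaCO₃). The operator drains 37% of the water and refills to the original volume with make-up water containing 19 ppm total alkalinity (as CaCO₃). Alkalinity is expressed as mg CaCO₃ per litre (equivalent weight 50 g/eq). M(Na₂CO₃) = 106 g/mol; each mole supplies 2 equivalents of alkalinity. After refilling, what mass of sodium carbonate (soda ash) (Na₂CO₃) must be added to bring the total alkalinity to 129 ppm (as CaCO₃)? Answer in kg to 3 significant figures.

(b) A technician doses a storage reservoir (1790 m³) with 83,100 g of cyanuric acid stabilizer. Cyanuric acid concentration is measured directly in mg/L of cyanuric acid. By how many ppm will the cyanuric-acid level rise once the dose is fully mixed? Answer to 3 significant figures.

(a) 7.71 kg; (b) 46.4 ppm

(a) Volume: 83,300 US gal × 3.785 L/gal = 315,290 L.
(a) After draining 37% and refilling: 157 × 0.63 + 19 × 0.37 = 105.94 ppm.
(a) Deficit to target: 129 − 105.94 = 23.06 mg/L.
(a) As CaCO₃: 23.06 mg/L × 315,290 L = 7271 g; ÷ 50 g/eq ÷ 2 = 72.71 mol Na₂CO₃.
(a) Mass: 72.71 × 106 = 7707 g.

(b) Volume: 1790 m³ = 1,790,000 L.
(b) Rise: 83,100 g / 1,790,000 L × 1000 = 46.42 mg/L.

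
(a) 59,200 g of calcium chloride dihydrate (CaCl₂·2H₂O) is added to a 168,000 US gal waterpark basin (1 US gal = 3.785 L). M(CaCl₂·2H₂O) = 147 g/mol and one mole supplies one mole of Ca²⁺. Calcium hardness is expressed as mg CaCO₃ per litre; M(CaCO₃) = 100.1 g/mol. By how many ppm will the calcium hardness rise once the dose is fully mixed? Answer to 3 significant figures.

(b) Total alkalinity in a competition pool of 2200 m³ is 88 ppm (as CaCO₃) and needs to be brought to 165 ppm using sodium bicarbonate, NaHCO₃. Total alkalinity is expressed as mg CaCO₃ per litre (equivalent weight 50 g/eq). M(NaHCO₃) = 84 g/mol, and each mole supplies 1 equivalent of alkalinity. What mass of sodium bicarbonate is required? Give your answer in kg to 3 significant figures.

(a) 63.4 ppm; (b) 285 kg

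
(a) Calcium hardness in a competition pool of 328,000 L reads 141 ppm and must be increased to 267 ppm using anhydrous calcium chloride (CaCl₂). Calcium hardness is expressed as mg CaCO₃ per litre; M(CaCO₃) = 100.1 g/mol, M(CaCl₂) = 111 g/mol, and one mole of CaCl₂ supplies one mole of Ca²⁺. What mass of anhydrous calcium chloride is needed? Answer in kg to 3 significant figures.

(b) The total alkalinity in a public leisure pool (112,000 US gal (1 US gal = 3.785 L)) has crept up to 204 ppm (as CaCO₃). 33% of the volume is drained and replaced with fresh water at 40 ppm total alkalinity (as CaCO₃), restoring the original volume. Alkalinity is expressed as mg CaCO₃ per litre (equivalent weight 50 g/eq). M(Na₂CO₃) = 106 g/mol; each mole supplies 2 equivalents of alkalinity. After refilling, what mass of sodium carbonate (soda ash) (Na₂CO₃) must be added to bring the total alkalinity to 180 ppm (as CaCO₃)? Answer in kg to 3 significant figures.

(a) 45.8 kg; (b) 13.5 kg

(a) Hardness to add: (267 − 141) = 126 mg/L as CaCO₃ × 328,000 L = 41,330 g as CaCO₃.
(a) Moles of Ca²⁺ (1 mol Ca²⁺ ≡ 1 mol CaCO₃): 41,330 / 100.1 g/mol = 412.9 mol.
(a) Mass of CaCl₂: 412.9 × 111 = 45,830 g.

(b) Volume: 112,000 US gal × 3.785 L/gal = 423,920 L.
(b) After draining 33% and refilling: 204 × 0.67 + 40 × 0.33 = 149.88 ppm.
(b) Deficit to target: 180 − 149.88 = 30.12 mg/L.
(b) As CaCO₃: 30.12 mg/L × 423,920 L = 12,770 g; ÷ 50 g/eq ÷ 2 = 127.7 mol Na₂CO₃.
(b) Mass: 127.7 × 106 = 13,530 g.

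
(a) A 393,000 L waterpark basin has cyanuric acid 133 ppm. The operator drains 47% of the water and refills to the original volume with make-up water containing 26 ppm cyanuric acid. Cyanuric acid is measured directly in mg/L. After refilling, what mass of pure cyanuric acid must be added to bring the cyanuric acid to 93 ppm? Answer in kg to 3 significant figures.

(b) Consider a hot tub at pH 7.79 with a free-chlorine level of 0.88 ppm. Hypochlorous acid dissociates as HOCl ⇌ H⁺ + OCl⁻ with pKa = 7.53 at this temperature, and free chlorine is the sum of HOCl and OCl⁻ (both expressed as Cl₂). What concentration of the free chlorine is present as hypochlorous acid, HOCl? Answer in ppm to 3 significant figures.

(a) 4.04 kg; (b) 0.312 ppm

(a) After draining 47% and refilling: 133 × 0.53 + 26 × 0.47 = 82.71 ppm.
(a) Deficit to target: 93 − 82.71 = 10.29 mg/L.
(a) Mass: 10.29 mg/L × 393,000 L = 4044 g cyanuric acid.

(b) [OCl⁻]/[HOCl] = 10^(pH − pKa) = 10^(7.79 − 7.53) = 10^0.26 = 1.82.
(b) Fraction as HOCl = 1 / (1 + 1.82) = 0.3546.
(b) HOCl = 0.3546 × 0.88 ppm = 0.3121 ppm.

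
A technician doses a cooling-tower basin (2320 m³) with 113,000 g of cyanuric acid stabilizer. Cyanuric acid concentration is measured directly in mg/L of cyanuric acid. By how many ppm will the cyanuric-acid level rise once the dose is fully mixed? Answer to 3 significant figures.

Volume: 2320 m³ = 2,320,000 L.
Rise: 113,000 g / 2,320,000 L × 1000 = 48.71 mg/L.

48.7 ppm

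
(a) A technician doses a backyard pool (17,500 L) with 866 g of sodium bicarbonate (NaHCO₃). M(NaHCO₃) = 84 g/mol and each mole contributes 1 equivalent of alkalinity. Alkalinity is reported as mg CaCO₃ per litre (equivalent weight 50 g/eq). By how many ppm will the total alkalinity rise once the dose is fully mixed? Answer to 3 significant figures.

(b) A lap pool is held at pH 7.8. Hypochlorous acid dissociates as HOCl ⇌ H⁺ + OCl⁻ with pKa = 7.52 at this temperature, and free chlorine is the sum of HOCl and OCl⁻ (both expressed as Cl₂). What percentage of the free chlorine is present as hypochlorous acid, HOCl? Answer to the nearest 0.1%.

(a) Moles of NaHCO₃: 866 g ÷ 84 g/mol = 10.31 mol → 10.31 eq of alkalinity.
(a) As CaCO₃: 10.31 eq × 50 g/eq = 515.5 g.
(a) Rise: 515.5 g / 17,500 L × 1000 = 29.46 mg/L.

(b) [OCl⁻]/[HOCl] = 10^(pH − pKa) = 10^(7.8 − 7.52) = 10^0.28 = 1.905.
(b) Fraction as HOCl = 1 / (1 + 1.905) = 0.3442.

(a) 29.5 ppm; (b) 34.4%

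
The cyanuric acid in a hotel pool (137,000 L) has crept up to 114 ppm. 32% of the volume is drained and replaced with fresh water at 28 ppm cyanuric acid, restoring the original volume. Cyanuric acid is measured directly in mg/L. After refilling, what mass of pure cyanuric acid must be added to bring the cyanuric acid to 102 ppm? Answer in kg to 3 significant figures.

2.13 kg

After draining 32% and refilling: 114 × 0.68 + 28 × 0.32 = 86.48 ppm.
Deficit to target: 102 − 86.48 = 15.52 mg/L.
Mass: 15.52 mg/L × 137,000 L = 2126 g cyanuric acid.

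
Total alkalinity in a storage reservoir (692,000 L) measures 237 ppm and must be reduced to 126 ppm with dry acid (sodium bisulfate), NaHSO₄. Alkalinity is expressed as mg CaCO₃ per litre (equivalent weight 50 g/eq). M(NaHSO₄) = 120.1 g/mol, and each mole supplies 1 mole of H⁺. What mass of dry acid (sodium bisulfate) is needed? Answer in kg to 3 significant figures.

185 kg

Alkalinity to neutralize: (237 − 126) = 111 mg/L as CaCO₃ × 692,000 L = 76,810 g as CaCO₃.
Equivalents of H⁺ required: 76,810 ÷ 50 g/eq = 1536 eq = 1536 mol NaHSO₄.
Mass of NaHSO₄: 1536 × 120.1 = 184,500 g.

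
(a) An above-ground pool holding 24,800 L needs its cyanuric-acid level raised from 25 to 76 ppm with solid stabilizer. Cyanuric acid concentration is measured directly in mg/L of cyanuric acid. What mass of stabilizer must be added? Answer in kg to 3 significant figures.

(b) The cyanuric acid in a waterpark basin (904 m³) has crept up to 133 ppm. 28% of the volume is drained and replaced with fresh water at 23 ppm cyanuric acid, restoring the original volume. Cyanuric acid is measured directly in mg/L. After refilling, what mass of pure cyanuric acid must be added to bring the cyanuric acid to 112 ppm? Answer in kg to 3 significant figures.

(a) CYA to add: (76 − 25) = 51 mg/L × 24,800 L = 1265 g cyanuric acid.

(b) Volume: 904 m³ = 904,000 L.
(b) After draining 28% and refilling: 133 × 0.72 + 23 × 0.28 = 102.2 ppm.
(b) Deficit to target: 112 − 102.2 = 9.8 mg/L.
(b) Mass: 9.8 mg/L × 904,000 L = 8859 g cyanuric acid.

(a) 1.26 kg; (b) 8.86 kg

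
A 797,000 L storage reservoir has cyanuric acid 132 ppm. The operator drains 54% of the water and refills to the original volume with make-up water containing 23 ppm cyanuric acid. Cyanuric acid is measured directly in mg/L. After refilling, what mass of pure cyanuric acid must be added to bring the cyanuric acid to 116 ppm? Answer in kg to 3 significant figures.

After draining 54% and refilling: 132 × 0.46 + 23 × 0.54 = 73.14 ppm.
Deficit to target: 116 − 73.14 = 42.86 mg/L.
Mass: 42.86 mg/L × 797,000 L = 34,160 g cyanuric acid.

34.2 kg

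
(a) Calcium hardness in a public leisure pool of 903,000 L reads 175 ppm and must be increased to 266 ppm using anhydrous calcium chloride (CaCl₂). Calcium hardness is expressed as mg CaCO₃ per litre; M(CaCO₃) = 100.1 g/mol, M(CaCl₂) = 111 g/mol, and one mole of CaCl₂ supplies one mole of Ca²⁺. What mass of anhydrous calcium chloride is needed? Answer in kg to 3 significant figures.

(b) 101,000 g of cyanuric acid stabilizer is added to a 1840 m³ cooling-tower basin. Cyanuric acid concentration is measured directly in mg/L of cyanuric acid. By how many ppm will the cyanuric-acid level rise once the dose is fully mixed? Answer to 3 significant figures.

(a) Hardness to add: (266 − 175) = 91 mg/L as CaCO₃ × 903,000 L = 82,170 g as CaCO₃.
(a) Moles of Ca²⁺ (1 mol Ca²⁺ ≡ 1 mol CaCO₃): 82,170 / 100.1 g/mol = 820.9 mol.
(a) Mass of CaCl₂: 820.9 × 111 = 91,120 g.

(b) Volume: 1840 m³ = 1,840,000 L.
(b) Rise: 101,000 g / 1,840,000 L × 1000 = 54.89 mg/L.

(a) 91.1 kg; (b) 54.9 ppm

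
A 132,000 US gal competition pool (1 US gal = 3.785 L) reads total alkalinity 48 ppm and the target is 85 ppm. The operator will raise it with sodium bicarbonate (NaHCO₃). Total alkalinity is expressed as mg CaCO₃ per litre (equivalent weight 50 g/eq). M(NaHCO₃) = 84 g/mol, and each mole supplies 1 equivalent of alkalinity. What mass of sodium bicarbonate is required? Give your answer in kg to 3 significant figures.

31.1 kg

Volume: 132,000 US gal × 3.785 L/gal = 499,620 L.
Alkalinity to add: (85 − 48) = 37 mg/L as CaCO₃ × 499,620 L = 18,490 g as CaCO₃.
Equivalents: 18,490 g ÷ 50 g/eq = 369.7 eq.
NaHCO₃ supplies 1 eq per mole → 369.7 mol.
Mass: 369.7 mol × 84 g/mol = 31,060 g.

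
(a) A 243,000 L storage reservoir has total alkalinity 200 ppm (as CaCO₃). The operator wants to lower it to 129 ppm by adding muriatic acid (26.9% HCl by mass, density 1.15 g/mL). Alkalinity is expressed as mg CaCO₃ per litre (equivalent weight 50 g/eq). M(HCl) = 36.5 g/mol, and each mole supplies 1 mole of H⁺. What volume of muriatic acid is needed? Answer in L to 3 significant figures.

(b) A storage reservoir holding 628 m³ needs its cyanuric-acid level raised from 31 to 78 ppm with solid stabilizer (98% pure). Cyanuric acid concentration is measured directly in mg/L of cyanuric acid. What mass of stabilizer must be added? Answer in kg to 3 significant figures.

(a) 40.7 L; (b) 30.1 kg

(a) Alkalinity to neutralize: (200 − 129) = 71 mg/L as CaCO₃ × 243,000 L = 17,250 g as CaCO₃.
(a) Equivalents of H⁺ required: 17,250 ÷ 50 g/eq = 345.1 eq = 345.1 mol HCl.
(a) Mass of HCl: 345.1 × 36.5 = 12,590 g.
(a) Mass of 26.9% solution: 12,590 / 0.269 = 46,820 g.
(a) Volume: 46,820 g ÷ 1.15 g/mL = 40,710 mL.

(b) Volume: 628 m³ = 628,000 L.
(b) CYA to add: (78 − 31) = 47 mg/L × 628,000 L = 29,520 g cyanuric acid.
(b) At 98% purity: 29,520 / 0.98 = 30,120 g product.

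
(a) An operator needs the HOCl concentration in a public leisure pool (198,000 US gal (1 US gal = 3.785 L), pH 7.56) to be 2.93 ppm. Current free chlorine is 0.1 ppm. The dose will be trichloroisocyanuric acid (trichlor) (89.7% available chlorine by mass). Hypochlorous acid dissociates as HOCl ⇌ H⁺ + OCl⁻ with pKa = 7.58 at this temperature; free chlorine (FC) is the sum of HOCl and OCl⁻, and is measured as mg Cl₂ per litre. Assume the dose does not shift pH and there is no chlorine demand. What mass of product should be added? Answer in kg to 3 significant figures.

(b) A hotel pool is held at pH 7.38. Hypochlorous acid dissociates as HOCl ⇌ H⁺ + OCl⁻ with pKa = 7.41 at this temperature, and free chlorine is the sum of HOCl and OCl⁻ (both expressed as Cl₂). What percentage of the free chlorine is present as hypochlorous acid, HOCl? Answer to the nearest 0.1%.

(a) 4.70 kg; (b) 51.7%

(a) Volume: 198,000 US gal × 3.785 L/gal = 749,430 L.
(a) [OCl⁻]/[HOCl] = 10^(pH − pKa) = 10^(7.56 − 7.58) = 0.955; fraction as HOCl = 1/(1 + 0.955) = 0.5115.
(a) Free chlorine required for 2.93 ppm HOCl: 2.93 / 0.5115 = 5.728 ppm.
(a) FC to add: 5.728 − 0.1 = 5.628 mg/L as Cl₂.
(a) Cl₂ equivalent: 5.628 mg/L × 749,430 L = 4218 g.
(a) Product at 89.7% available Cl: 4218 / 0.897 = 4702 g.

(b) [OCl⁻]/[HOCl] = 10^(pH − pKa) = 10^(7.38 − 7.41) = 10^-0.03 = 0.9333.
(b) Fraction as HOCl = 1 / (1 + 0.9333) = 0.5173.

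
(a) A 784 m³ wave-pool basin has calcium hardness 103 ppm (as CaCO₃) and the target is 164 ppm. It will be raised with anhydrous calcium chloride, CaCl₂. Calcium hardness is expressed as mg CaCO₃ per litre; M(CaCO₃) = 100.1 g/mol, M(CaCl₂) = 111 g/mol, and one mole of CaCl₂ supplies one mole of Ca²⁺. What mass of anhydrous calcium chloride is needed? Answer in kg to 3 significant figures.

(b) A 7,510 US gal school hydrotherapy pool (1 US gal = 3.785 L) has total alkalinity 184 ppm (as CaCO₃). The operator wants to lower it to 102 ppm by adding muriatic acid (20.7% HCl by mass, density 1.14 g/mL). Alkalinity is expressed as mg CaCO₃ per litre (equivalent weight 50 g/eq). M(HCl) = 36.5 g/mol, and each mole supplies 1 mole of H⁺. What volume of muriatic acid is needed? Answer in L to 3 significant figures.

(a) 53.0 kg; (b) 7.21 L

(a) Volume: 784 m³ = 784,000 L.
(a) Hardness to add: (164 − 103) = 61 mg/L as CaCO₃ × 784,000 L = 47,820 g as CaCO₃.
(a) Moles of Ca²⁺ (1 mol Ca²⁺ ≡ 1 mol CaCO₃): 47,820 / 100.1 g/mol = 477.8 mol.
(a) Mass of CaCl₂: 477.8 × 111 = 53,030 g.

(b) Volume: 7,510 US gal × 3.785 L/gal = 28,425 L.
(b) Alkalinity to neutralize: (184 − 102) = 82 mg/L as CaCO₃ × 28,425 L = 2331 g as CaCO₃.
(b) Equivalents of H⁺ required: 2331 ÷ 50 g/eq = 46.62 eq = 46.62 mol HCl.
(b) Mass of HCl: 46.62 × 36.5 = 1702 g.
(b) Mass of 20.7% solution: 1702 / 0.207 = 8220 g.
(b) Volume: 8220 g ÷ 1.14 g/mL = 7211 mL.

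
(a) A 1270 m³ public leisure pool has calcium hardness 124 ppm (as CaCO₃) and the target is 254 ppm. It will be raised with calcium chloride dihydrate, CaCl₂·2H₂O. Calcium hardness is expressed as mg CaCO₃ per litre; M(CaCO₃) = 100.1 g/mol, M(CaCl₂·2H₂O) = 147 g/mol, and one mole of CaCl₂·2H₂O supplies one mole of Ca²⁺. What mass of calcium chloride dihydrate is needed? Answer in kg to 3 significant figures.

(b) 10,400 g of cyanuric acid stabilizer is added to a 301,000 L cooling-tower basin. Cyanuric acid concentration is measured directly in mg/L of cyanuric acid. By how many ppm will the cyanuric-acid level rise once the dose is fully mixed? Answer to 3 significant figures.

(a) Volume: 1270 m³ = 1,270,000 L.
(a) Hardness to add: (254 − 124) = 130 mg/L as CaCO₃ × 1,270,000 L = 165,100 g as CaCO₃.
(a) Moles of Ca²⁺ (1 mol Ca²⁺ ≡ 1 mol CaCO₃): 165,100 / 100.1 g/mol = 1649 mol.
(a) Mass of CaCl₂·2H₂O: 1649 × 147 = 242,500 g.

(b) Rise: 10,400 g / 301,000 L × 1000 = 34.55 mg/L.

(a) 242 kg; (b) 34.6 ppm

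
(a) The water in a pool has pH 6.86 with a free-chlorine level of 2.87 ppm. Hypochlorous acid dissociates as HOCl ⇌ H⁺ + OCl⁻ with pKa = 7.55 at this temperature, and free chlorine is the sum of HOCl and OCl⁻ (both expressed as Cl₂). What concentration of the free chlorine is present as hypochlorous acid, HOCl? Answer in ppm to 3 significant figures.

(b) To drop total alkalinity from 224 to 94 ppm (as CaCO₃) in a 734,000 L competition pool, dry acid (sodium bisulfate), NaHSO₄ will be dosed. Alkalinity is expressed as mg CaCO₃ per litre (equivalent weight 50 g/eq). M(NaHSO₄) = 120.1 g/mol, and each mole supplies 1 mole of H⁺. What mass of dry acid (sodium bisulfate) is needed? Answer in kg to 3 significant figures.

(a) 2.38 ppm; (b) 229 kg

(a) [OCl⁻]/[HOCl] = 10^(pH − pKa) = 10^(6.86 − 7.55) = 10^-0.69 = 0.2042.
(a) Fraction as HOCl = 1 / (1 + 0.2042) = 0.8304.
(a) HOCl = 0.8304 × 2.87 ppm = 2.383 ppm.

(b) Alkalinity to neutralize: (224 − 94) = 130 mg/L as CaCO₃ × 734,000 L = 95,420 g as CaCO₃.
(b) Equivalents of H⁺ required: 95,420 ÷ 50 g/eq = 1908 eq = 1908 mol NaHSO₄.
(b) Mass of NaHSO₄: 1908 × 120.1 = 229,200 g.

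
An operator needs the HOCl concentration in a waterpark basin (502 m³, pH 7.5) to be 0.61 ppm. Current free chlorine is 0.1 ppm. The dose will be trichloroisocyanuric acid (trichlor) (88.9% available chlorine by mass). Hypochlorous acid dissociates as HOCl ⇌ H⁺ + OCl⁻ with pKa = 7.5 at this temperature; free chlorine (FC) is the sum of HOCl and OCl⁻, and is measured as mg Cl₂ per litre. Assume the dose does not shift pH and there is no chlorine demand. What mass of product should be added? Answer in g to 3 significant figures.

Volume: 502 m³ = 502,000 L.
[OCl⁻]/[HOCl] = 10^(pH − pKa) = 10^(7.5 − 7.5) = 1; fraction as HOCl = 1/(1 + 1) = 0.5.
Free chlorine required for 0.61 ppm HOCl: 0.61 / 0.5 = 1.22 ppm.
FC to add: 1.22 − 0.1 = 1.12 mg/L as Cl₂.
Cl₂ equivalent: 1.12 mg/L × 502,000 L = 562.2 g.
Product at 88.9% available Cl: 562.2 / 0.889 = 632.4 g.

632 g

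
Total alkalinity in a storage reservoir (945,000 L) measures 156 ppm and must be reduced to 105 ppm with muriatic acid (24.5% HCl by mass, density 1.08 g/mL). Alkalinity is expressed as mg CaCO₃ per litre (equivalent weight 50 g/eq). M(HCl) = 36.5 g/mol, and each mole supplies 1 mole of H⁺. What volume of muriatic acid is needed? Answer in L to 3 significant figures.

Alkalinity to neutralize: (156 − 105) = 51 mg/L as CaCO₃ × 945,000 L = 48,200 g as CaCO₃.
Equivalents of H⁺ required: 48,200 ÷ 50 g/eq = 963.9 eq = 963.9 mol HCl.
Mass of HCl: 963.9 × 36.5 = 35,180 g.
Mass of 24.5% solution: 35,180 / 0.245 = 143,600 g.
Volume: 143,600 g ÷ 1.08 g/mL = 133,000 mL.

133 L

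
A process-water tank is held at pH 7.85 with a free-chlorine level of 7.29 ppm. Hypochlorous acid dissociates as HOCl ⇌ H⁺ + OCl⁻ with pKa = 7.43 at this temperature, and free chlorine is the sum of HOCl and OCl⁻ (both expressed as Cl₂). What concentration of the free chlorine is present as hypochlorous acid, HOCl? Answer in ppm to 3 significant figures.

[OCl⁻]/[HOCl] = 10^(pH − pKa) = 10^(7.85 − 7.43) = 10^0.42 = 2.63.
Fraction as HOCl = 1 / (1 + 2.63) = 0.2755.
HOCl = 0.2755 × 7.29 ppm = 2.008 ppm.

2.01 ppm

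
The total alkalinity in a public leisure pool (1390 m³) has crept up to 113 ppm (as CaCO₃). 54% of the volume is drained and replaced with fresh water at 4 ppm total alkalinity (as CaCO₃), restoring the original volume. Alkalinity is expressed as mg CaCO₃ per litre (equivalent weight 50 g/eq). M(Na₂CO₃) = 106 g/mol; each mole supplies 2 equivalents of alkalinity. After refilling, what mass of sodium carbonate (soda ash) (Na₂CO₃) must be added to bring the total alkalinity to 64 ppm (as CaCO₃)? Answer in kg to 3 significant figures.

14.5 kg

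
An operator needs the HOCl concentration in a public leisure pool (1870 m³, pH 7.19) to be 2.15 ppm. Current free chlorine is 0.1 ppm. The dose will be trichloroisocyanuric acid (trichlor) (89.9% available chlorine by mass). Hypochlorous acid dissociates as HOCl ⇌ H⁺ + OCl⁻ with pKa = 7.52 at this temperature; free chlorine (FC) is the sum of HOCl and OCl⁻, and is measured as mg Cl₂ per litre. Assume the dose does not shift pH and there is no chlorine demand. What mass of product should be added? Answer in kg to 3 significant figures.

Volume: 1870 m³ = 1,870,000 L.
[OCl⁻]/[HOCl] = 10^(pH − pKa) = 10^(7.19 − 7.52) = 0.4677; fraction as HOCl = 1/(1 + 0.4677) = 0.6813.
Free chlorine required for 2.15 ppm HOCl: 2.15 / 0.6813 = 3.156 ppm.
FC to add: 3.156 − 0.1 = 3.056 mg/L as Cl₂.
Cl₂ equivalent: 3.056 mg/L × 1,870,000 L = 5714 g.
Product at 89.9% available Cl: 5714 / 0.899 = 6356 g.

6.36 kg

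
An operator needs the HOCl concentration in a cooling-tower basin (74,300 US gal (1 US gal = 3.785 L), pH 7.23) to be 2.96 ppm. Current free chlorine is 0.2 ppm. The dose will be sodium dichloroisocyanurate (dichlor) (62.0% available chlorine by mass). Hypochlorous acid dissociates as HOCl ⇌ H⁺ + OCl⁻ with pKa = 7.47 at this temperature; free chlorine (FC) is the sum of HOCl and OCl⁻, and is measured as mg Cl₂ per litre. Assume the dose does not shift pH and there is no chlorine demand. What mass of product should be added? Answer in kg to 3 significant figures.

2.02 kg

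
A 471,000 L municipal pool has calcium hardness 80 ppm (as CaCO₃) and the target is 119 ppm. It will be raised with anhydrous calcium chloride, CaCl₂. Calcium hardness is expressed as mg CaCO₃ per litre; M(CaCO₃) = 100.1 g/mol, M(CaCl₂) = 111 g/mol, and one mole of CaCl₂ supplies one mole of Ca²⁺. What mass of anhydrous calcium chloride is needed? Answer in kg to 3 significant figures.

20.4 kg

Hardness to add: (119 − 80) = 39 mg/L as CaCO₃ × 471,000 L = 18,370 g as CaCO₃.
Moles of Ca²⁺ (1 mol Ca²⁺ ≡ 1 mol CaCO₃): 18,370 / 100.1 g/mol = 183.5 mol.
Mass of CaCl₂: 183.5 × 111 = 20,370 g.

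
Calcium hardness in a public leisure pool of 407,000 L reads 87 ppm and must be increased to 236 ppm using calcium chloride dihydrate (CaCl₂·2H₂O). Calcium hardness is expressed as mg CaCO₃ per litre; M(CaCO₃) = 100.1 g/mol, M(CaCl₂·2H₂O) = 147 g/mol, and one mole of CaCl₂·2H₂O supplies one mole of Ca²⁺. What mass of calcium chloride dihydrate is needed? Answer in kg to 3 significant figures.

89.1 kg

Hardness to add: (236 − 87) = 149 mg/L as CaCO₃ × 407,000 L = 60,640 g as CaCO₃.
Moles of Ca²⁺ (1 mol Ca²⁺ ≡ 1 mol CaCO₃): 60,640 / 100.1 g/mol = 605.8 mol.
Mass of CaCl₂·2H₂O: 605.8 × 147 = 89,060 g.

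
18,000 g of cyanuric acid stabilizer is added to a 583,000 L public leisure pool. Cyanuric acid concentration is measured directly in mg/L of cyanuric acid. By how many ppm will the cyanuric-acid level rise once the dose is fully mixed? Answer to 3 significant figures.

Rise: 18,000 g / 583,000 L × 1000 = 30.87 mg/L.

30.9 ppm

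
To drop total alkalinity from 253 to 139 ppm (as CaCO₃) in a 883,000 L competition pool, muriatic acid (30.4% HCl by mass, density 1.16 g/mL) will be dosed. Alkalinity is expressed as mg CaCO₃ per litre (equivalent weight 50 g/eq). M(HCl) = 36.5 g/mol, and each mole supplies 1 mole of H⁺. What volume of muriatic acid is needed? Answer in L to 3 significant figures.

Alkalinity to neutralize: (253 − 139) = 114 mg/L as CaCO₃ × 883,000 L = 100,700 g as CaCO₃.
Equivalents of H⁺ required: 100,700 ÷ 50 g/eq = 2013 eq = 2013 mol HCl.
Mass of HCl: 2013 × 36.5 = 73,480 g.
Mass of 30.4% solution: 73,480 / 0.304 = 241,700 g.
Volume: 241,700 g ÷ 1.16 g/mL = 208,400 mL.

208 L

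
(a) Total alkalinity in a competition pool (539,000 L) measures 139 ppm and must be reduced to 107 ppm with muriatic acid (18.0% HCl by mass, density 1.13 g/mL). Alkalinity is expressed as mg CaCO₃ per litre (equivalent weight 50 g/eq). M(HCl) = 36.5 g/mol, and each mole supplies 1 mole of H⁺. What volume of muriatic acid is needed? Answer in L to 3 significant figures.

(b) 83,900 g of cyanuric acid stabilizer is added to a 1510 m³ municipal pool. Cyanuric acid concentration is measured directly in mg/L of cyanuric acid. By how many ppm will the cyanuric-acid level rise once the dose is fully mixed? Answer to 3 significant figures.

(a) Alkalinity to neutralize: (139 − 107) = 32 mg/L as CaCO₃ × 539,000 L = 17,250 g as CaCO₃.
(a) Equivalents of H⁺ required: 17,250 ÷ 50 g/eq = 345 eq = 345 mol HCl.
(a) Mass of HCl: 345 × 36.5 = 12,590 g.
(a) Mass of 18.0% solution: 12,590 / 0.18 = 69,950 g.
(a) Volume: 69,950 g ÷ 1.13 g/mL = 61,900 mL.

(b) Volume: 1510 m³ = 1,510,000 L.
(b) Rise: 83,900 g / 1,510,000 L × 1000 = 55.56 mg/L.

(a) 61.9 L; (b) 55.6 ppm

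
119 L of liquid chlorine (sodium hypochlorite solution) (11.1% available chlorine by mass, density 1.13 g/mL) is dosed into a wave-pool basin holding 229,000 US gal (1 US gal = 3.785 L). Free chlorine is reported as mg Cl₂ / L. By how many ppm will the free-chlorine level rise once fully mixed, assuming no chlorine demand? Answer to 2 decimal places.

Volume: 229,000 US gal × 3.785 L/gal = 866,765 L.
Mass of solution: 119 L × 1000 mL/L × 1.13 g/mL = 134,500 g.
Available chlorine delivered: 134,500 g × 0.111 = 14,930 g as Cl₂.
Concentration rise: 14,930 g / 866,765 L = 17.22 mg/L = 17.22 ppm.

17.22 ppm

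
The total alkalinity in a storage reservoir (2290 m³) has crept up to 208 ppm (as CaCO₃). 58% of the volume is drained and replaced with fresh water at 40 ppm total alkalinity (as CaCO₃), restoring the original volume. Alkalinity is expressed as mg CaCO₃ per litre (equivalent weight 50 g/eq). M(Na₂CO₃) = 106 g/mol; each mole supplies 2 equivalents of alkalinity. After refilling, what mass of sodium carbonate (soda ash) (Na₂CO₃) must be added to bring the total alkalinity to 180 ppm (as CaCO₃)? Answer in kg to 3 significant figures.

Volume: 2290 m³ = 2,290,000 L.
After draining 58% and refilling: 208 × 0.42 + 40 × 0.58 = 110.56 ppm.
Deficit to target: 180 − 110.56 = 69.44 mg/L.
As CaCO₃: 69.44 mg/L × 2,290,000 L = 159,000 g; ÷ 50 g/eq ÷ 2 = 1590 mol Na₂CO₃.
Mass: 1590 × 106 = 168,600 g.

169 kg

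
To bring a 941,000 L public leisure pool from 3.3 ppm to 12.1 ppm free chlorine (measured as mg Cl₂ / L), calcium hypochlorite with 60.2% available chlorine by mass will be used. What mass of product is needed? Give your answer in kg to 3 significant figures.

13.8 kg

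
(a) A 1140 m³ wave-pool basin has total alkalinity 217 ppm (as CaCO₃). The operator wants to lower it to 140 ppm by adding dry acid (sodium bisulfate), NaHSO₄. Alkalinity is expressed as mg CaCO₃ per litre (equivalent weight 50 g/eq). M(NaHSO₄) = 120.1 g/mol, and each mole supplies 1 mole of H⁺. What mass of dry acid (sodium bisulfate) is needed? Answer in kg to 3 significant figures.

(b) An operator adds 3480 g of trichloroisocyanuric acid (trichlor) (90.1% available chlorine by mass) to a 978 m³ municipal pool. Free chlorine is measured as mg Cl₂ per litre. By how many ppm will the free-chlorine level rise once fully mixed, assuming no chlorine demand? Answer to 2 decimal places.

(a) 211 kg; (b) 3.21 ppm

(a) Volume: 1140 m³ = 1,140,000 L.
(a) Alkalinity to neutralize: (217 − 140) = 77 mg/L as CaCO₃ × 1,140,000 L = 87,780 g as CaCO₃.
(a) Equivalents of H⁺ required: 87,780 ÷ 50 g/eq = 1756 eq = 1756 mol NaHSO₄.
(a) Mass of NaHSO₄: 1756 × 120.1 = 210,800 g.

(b) Volume: 978 m³ = 978,000 L.
(b) Available chlorine delivered: 3480 g × 0.901 = 3135 g as Cl₂.
(b) Concentration rise: 3135 g / 978,000 L = 3.206 mg/L = 3.21 ppm.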